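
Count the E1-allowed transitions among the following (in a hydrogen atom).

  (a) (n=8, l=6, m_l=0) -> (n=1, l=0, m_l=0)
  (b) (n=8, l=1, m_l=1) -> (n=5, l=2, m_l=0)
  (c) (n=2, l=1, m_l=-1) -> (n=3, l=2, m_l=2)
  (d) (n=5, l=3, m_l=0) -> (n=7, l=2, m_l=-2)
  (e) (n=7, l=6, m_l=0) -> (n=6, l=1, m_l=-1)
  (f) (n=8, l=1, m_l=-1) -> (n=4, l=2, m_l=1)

1

(a) forbidden — Δl = -6 (E1 requires Δl = ±1)
(b) allowed
(c) forbidden — Δm_l = +3 (E1 requires Δm_l = 0, ±1)
(d) forbidden — Δm_l = -2 (E1 requires Δm_l = 0, ±1)
(e) forbidden — Δl = -5 (E1 requires Δl = ±1)
(f) forbidden — Δm_l = +2 (E1 requires Δm_l = 0, ±1)
Total allowed: 1 of 6.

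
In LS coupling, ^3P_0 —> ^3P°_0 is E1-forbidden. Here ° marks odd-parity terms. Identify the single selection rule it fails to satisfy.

Reading off the term symbols: S 1→1, L 1→1, J 0→0, parity even→odd.
Parity must change: even → odd — passes.
ΔS = 0: S: 1 → 1 — passes.
ΔL = 0, ±1 (not L=0↔0): L: 1 → 1, ΔL = +0 — passes.
ΔJ = 0, ±1 (not J=0↔0): J: 0 → 0, ΔJ = +0 — fails.

the J=0 ↔ J=0 exclusion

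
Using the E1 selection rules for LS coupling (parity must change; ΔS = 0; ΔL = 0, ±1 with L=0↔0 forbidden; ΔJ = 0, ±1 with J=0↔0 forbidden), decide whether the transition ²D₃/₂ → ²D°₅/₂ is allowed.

allowed

Reading off the term symbols: S 1/2→1/2, L 2→2, J 3/2→5/2, parity even→odd.
ΔL = 0, ±1 (not L=0↔0): L: 2 → 2, ΔL = +0 — passes.
Parity must change: even → odd — passes.
ΔS = 0: S: 1/2 → 1/2 — passes.
ΔJ = 0, ±1 (not J=0↔0): J: 3/2 → 5/2, ΔJ = +1 — passes.
All four E1 rules are satisfied.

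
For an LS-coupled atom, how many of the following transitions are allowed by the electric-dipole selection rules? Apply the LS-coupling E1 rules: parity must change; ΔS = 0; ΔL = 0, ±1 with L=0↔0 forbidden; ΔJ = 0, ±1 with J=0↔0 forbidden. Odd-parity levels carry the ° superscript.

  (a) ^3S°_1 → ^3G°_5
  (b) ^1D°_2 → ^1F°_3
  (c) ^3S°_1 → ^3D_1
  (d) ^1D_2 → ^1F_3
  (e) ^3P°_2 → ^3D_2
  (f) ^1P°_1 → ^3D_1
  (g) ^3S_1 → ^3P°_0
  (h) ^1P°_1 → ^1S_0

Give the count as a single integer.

(a) forbidden (parity, ΔL, ΔJ fail)
(b) forbidden (parity fails)
(c) forbidden (ΔL fails)
(d) forbidden (parity fails)
(e) allowed
(f) forbidden (ΔS fails)
(g) allowed
(h) allowed
Total allowed: 3 of 8.

3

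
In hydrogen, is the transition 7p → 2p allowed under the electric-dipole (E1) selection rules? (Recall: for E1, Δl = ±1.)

forbidden

Initial l = 1, final l = 1, so Δl = +0. E1 requires Δl = ±1: fails.
The transition is electric-dipole forbidden.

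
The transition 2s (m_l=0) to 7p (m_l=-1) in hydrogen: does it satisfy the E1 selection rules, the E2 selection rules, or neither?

E1

Δl = 1 − 0 = +1; l_i + l_f = 1.
Δm_l = -1.
E1 (Δl = ±1, |Δm_l| ≤ 1): satisfied.
E2 (Δl = 0,±2, l_i+l_f ≥ 2, |Δm_l| ≤ 2): not satisfied.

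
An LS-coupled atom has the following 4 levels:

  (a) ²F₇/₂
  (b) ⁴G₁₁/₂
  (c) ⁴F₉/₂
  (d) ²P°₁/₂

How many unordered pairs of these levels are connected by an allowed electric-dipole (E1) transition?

(a)–(b): forbidden (parity, ΔS, ΔJ).
(a)–(c): forbidden (parity, ΔS).
(a)–(d): forbidden (ΔL, ΔJ).
(b)–(c): forbidden (parity).
(b)–(d): forbidden (ΔS, ΔL, ΔJ).
(c)–(d): forbidden (ΔS, ΔL, ΔJ).
Allowed pairs: 0 of 6.

0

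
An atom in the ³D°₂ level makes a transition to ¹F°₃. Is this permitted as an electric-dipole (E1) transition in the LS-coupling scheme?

forbidden

Parity must change: odd → odd — fails.
ΔS = 0: S: 1 → 0 — fails.
ΔL = 0, ±1 (not L=0↔0): L: 2 → 3, ΔL = +1 — passes.
ΔJ = 0, ±1 (not J=0↔0): J: 2 → 3, ΔJ = +1 — passes.
Rule(s) violated: parity, ΔS.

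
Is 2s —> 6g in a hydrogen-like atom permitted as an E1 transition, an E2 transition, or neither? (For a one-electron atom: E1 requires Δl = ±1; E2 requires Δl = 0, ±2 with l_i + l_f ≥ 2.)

Δl = 4 − 0 = +4; l_i + l_f = 4.
E1 (Δl = ±1): not satisfied.
E2 (Δl = 0,±2, l_i+l_f ≥ 2): not satisfied.

neither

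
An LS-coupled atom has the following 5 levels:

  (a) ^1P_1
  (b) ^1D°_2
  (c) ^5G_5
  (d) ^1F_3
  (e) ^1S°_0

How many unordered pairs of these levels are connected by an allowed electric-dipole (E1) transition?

3

(a)–(b): allowed.
(a)–(c): forbidden (parity, ΔS, ΔL, ΔJ).
(a)–(d): forbidden (parity, ΔL, ΔJ).
(a)–(e): allowed.
(b)–(c): forbidden (ΔS, ΔL, ΔJ).
(b)–(d): allowed.
(b)–(e): forbidden (parity, ΔL, ΔJ).
(c)–(d): forbidden (parity, ΔS, ΔJ).
(c)–(e): forbidden (ΔS, ΔL, ΔJ).
(d)–(e): forbidden (ΔL, ΔJ).
Allowed pairs: 3 of 10.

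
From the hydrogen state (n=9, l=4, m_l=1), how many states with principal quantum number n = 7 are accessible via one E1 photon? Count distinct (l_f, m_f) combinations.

E1 requires Δl = ±1, so l_f ∈ {3, 5}; with 0 ≤ l_f ≤ n_f−1 = 6, the allowed l_f values are {3, 5}.
For l_f = 3: m_f ∈ {m_i−1, m_i, m_i+1} ∩ [−3, 3] = {0, 1, 2} → 3 states.
For l_f = 5: m_f ∈ {m_i−1, m_i, m_i+1} ∩ [−5, 5] = {0, 1, 2} → 3 states.
Total: 6.

6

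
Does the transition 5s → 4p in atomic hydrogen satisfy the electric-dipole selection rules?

allowed

Δl = 1 − 0 = +1; the E1 rule Δl = ±1 is satisfied.
All E1 selection rules are satisfied.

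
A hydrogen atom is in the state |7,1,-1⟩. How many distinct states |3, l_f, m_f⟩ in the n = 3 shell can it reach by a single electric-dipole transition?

4

E1 requires Δl = ±1, so l_f ∈ {0, 2}; with 0 ≤ l_f ≤ n_f−1 = 2, the allowed l_f values are {0, 2}.
For l_f = 0: m_f ∈ {m_i−1, m_i, m_i+1} ∩ [−0, 0] = {0} → 1 state.
For l_f = 2: m_f ∈ {m_i−1, m_i, m_i+1} ∩ [−2, 2] = {-2, -1, 0} → 3 states.
Total: 4.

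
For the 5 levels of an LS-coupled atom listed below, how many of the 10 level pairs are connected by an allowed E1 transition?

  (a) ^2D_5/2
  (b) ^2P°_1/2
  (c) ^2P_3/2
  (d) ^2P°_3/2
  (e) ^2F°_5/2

4

(a)–(b): forbidden (ΔJ).
(a)–(c): forbidden (parity).
(a)–(d): allowed.
(a)–(e): allowed.
(b)–(c): allowed.
(b)–(d): forbidden (parity).
(b)–(e): forbidden (parity, ΔL, ΔJ).
(c)–(d): allowed.
(c)–(e): forbidden (ΔL).
(d)–(e): forbidden (parity, ΔL).
Allowed pairs: 4 of 10.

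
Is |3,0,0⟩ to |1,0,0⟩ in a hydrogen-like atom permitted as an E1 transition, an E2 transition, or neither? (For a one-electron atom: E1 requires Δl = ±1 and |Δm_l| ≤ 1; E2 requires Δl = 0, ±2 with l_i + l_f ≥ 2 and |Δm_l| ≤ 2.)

neither

Δl = 0 − 0 = +0; l_i + l_f = 0.
Δm_l = +0.
E1 (Δl = ±1, |Δm_l| ≤ 1): not satisfied.
E2 (Δl = 0,±2, l_i+l_f ≥ 2, |Δm_l| ≤ 2): not satisfied.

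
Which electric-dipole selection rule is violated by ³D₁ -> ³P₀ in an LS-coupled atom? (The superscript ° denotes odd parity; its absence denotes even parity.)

parity

Parity must change: even → even — violated.
ΔJ = 0, ±1 (not J=0↔0): J: 1 → 0, ΔJ = -1 — satisfied.
ΔL = 0, ±1 (not L=0↔0): L: 2 → 1, ΔL = -1 — satisfied.
ΔS = 0: S: 1 → 1 — satisfied.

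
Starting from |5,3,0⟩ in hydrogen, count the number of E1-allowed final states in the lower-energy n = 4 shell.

3

E1 requires Δl = ±1, so l_f ∈ {2, 4}; with 0 ≤ l_f ≤ n_f−1 = 3, the allowed l_f values are {2}.
For l_f = 2: m_f ∈ {m_i−1, m_i, m_i+1} ∩ [−2, 2] = {-1, 0, 1} → 3 states.
Total: 3.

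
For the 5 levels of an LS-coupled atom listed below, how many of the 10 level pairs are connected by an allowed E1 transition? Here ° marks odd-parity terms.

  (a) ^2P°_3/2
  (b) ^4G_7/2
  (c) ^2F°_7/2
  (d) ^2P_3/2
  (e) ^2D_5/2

3

(a)–(b): forbidden (ΔS, ΔL, ΔJ).
(a)–(c): forbidden (parity, ΔL, ΔJ).
(a)–(d): allowed.
(a)–(e): allowed.
(b)–(c): forbidden (ΔS).
(b)–(d): forbidden (parity, ΔS, ΔL, ΔJ).
(b)–(e): forbidden (parity, ΔS, ΔL).
(c)–(d): forbidden (ΔL, ΔJ).
(c)–(e): allowed.
(d)–(e): forbidden (parity).
Allowed pairs: 3 of 10.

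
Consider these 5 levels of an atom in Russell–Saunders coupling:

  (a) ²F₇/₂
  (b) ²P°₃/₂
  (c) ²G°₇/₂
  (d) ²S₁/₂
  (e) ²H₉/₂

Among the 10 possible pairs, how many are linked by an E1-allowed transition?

(a)–(b): forbidden (ΔL, ΔJ).
(a)–(c): allowed.
(a)–(d): forbidden (parity, ΔL, ΔJ).
(a)–(e): forbidden (parity, ΔL).
(b)–(c): forbidden (parity, ΔL, ΔJ).
(b)–(d): allowed.
(b)–(e): forbidden (ΔL, ΔJ).
(c)–(d): forbidden (ΔL, ΔJ).
(c)–(e): allowed.
(d)–(e): forbidden (parity, ΔL, ΔJ).
Allowed pairs: 3 of 10.

3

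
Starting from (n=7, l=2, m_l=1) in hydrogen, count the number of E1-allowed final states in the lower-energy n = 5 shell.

E1 requires Δl = ±1, so l_f ∈ {1, 3}; with 0 ≤ l_f ≤ n_f−1 = 4, the allowed l_f values are {1, 3}.
For l_f = 1: m_f ∈ {m_i−1, m_i, m_i+1} ∩ [−1, 1] = {0, 1} → 2 states.
For l_f = 3: m_f ∈ {m_i−1, m_i, m_i+1} ∩ [−3, 3] = {0, 1, 2} → 3 states.
Total: 5.

5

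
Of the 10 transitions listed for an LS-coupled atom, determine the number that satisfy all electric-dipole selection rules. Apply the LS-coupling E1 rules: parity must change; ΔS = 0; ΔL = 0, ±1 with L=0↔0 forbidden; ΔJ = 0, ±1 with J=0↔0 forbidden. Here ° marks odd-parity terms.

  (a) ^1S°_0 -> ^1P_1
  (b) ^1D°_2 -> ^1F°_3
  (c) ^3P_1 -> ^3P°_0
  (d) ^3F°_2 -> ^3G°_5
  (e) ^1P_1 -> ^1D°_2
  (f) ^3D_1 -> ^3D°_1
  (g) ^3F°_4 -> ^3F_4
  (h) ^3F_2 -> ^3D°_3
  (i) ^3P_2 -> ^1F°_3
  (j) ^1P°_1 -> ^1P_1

7

(a) allowed
(b) forbidden (parity fails)
(c) allowed
(d) forbidden (parity, ΔJ fail)
(e) allowed
(f) allowed
(g) allowed
(h) allowed
(i) forbidden (ΔS, ΔL fail)
(j) allowed
Total allowed: 7 of 10.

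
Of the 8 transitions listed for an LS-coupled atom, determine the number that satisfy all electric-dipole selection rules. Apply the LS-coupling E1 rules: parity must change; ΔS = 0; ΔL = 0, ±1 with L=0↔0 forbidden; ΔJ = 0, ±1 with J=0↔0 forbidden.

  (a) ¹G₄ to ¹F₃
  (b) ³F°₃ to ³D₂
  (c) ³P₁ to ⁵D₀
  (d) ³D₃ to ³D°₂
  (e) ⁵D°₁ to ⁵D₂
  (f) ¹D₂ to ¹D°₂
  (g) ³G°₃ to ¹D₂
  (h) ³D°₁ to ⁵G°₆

(a) forbidden (parity fails)
(b) allowed
(c) forbidden (parity, ΔS fail)
(d) allowed
(e) allowed
(f) allowed
(g) forbidden (ΔS, ΔL fail)
(h) forbidden (parity, ΔS, ΔL, ΔJ fail)
Total allowed: 4 of 8.

4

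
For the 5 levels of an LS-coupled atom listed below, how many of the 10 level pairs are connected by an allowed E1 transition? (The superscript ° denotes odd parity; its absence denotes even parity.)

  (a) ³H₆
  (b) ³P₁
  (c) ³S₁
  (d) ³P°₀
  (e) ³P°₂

(a)–(b): forbidden (parity, ΔL, ΔJ).
(a)–(c): forbidden (parity, ΔL, ΔJ).
(a)–(d): forbidden (ΔL, ΔJ).
(a)–(e): forbidden (ΔL, ΔJ).
(b)–(c): forbidden (parity).
(b)–(d): allowed.
(b)–(e): allowed.
(c)–(d): allowed.
(c)–(e): allowed.
(d)–(e): forbidden (parity, ΔJ).
Allowed pairs: 4 of 10.

4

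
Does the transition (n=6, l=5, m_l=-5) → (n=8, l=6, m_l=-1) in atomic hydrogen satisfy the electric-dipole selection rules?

forbidden

l: 5 → 6 (Δl = +1). Δl = ±1 ok.
m_l: -5 → -1 (Δm_l = +4). |Δm_l| ≤ 1 fails.
The transition is electric-dipole forbidden.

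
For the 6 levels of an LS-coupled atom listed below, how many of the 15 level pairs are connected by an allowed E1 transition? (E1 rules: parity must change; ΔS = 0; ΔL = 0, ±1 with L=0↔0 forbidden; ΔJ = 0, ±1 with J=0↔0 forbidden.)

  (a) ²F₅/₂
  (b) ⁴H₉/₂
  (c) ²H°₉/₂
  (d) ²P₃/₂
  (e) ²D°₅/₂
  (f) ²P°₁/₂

3

(a)–(b): forbidden (parity, ΔS, ΔL, ΔJ).
(a)–(c): forbidden (ΔL, ΔJ).
(a)–(d): forbidden (parity, ΔL).
(a)–(e): allowed.
(a)–(f): forbidden (ΔL, ΔJ).
(b)–(c): forbidden (ΔS).
(b)–(d): forbidden (parity, ΔS, ΔL, ΔJ).
(b)–(e): forbidden (ΔS, ΔL, ΔJ).
(b)–(f): forbidden (ΔS, ΔL, ΔJ).
(c)–(d): forbidden (ΔL, ΔJ).
(c)–(e): forbidden (parity, ΔL, ΔJ).
(c)–(f): forbidden (parity, ΔL, ΔJ).
(d)–(e): allowed.
(d)–(f): allowed.
(e)–(f): forbidden (parity, ΔJ).
Allowed pairs: 3 of 15.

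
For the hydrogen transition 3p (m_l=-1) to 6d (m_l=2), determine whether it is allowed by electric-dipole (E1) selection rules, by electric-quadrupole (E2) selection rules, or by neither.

Δl = 2 − 1 = +1; l_i + l_f = 3.
Δm_l = +3.
E1 (Δl = ±1, |Δm_l| ≤ 1): not satisfied.
E2 (Δl = 0,±2, l_i+l_f ≥ 2, |Δm_l| ≤ 2): not satisfied.

neither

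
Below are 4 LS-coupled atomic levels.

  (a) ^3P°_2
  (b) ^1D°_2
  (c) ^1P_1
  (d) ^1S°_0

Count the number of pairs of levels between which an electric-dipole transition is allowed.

(a)–(b): forbidden (parity, ΔS).
(a)–(c): forbidden (ΔS).
(a)–(d): forbidden (parity, ΔS, ΔJ).
(b)–(c): allowed.
(b)–(d): forbidden (parity, ΔL, ΔJ).
(c)–(d): allowed.
Allowed pairs: 2 of 6.

2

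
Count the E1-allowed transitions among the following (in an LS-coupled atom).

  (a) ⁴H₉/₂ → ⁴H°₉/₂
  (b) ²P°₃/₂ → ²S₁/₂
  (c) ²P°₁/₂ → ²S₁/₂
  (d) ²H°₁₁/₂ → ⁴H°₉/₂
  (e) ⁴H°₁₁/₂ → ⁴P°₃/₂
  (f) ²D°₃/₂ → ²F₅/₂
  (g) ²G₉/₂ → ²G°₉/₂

(a) allowed
(b) allowed
(c) allowed
(d) forbidden (parity, ΔS fail)
(e) forbidden (parity, ΔL, ΔJ fail)
(f) allowed
(g) allowed
Total allowed: 5 of 7.

5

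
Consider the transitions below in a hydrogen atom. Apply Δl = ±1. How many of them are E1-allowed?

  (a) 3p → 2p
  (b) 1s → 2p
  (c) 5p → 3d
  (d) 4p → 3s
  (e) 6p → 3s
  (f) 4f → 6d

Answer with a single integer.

(a) forbidden — Δl = +0 (E1 requires Δl = ±1)
(b) allowed
(c) allowed
(d) allowed
(e) allowed
(f) allowed
Total allowed: 5 of 6.

5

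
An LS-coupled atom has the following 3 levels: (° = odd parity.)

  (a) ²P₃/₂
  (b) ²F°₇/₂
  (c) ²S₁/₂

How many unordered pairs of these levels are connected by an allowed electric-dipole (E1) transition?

(a)–(b): forbidden (ΔL, ΔJ).
(a)–(c): forbidden (parity).
(b)–(c): forbidden (ΔL, ΔJ).
Allowed pairs: 0 of 3.

0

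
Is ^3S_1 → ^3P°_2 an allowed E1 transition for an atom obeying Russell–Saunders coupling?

allowed

Initial level: S=1, L=0, J=1, parity even. Final level: S=1, L=1, J=2, parity odd.
Parity must change: even → odd — ok.
ΔS = 0: S: 1 → 1 — ok.
ΔL = 0, ±1 (not L=0↔0): L: 0 → 1, ΔL = +1 — ok.
ΔJ = 0, ±1 (not J=0↔0): J: 1 → 2, ΔJ = +1 — ok.
All four E1 rules are satisfied.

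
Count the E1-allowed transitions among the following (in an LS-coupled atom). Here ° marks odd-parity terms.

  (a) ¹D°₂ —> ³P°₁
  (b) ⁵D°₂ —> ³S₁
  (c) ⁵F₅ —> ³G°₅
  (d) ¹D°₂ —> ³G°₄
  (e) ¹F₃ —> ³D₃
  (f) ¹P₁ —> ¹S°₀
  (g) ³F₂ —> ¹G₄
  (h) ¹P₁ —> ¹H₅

(a) forbidden (parity, ΔS fail)
(b) forbidden (ΔS, ΔL fail)
(c) forbidden (ΔS fails)
(d) forbidden (parity, ΔS, ΔL, ΔJ fail)
(e) forbidden (parity, ΔS fail)
(f) allowed
(g) forbidden (parity, ΔS, ΔJ fail)
(h) forbidden (parity, ΔL, ΔJ fail)
Total allowed: 1 of 8.

1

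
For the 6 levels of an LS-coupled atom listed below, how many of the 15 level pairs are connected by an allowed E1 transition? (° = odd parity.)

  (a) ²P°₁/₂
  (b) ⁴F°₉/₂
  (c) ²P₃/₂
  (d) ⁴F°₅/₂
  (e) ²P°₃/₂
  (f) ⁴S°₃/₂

2

(a)–(b): forbidden (parity, ΔS, ΔL, ΔJ).
(a)–(c): allowed.
(a)–(d): forbidden (parity, ΔS, ΔL, ΔJ).
(a)–(e): forbidden (parity).
(a)–(f): forbidden (parity, ΔS).
(b)–(c): forbidden (ΔS, ΔL, ΔJ).
(b)–(d): forbidden (parity, ΔJ).
(b)–(e): forbidden (parity, ΔS, ΔL, ΔJ).
(b)–(f): forbidden (parity, ΔL, ΔJ).
(c)–(d): forbidden (ΔS, ΔL).
(c)–(e): allowed.
(c)–(f): forbidden (ΔS).
(d)–(e): forbidden (parity, ΔS, ΔL).
(d)–(f): forbidden (parity, ΔL).
(e)–(f): forbidden (parity, ΔS).
Allowed pairs: 2 of 15.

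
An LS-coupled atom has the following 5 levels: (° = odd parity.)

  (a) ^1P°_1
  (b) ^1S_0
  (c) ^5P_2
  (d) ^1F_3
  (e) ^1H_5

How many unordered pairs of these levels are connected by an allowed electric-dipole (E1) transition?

(a)–(b): allowed.
(a)–(c): forbidden (ΔS).
(a)–(d): forbidden (ΔL, ΔJ).
(a)–(e): forbidden (ΔL, ΔJ).
(b)–(c): forbidden (parity, ΔS, ΔJ).
(b)–(d): forbidden (parity, ΔL, ΔJ).
(b)–(e): forbidden (parity, ΔL, ΔJ).
(c)–(d): forbidden (parity, ΔS, ΔL).
(c)–(e): forbidden (parity, ΔS, ΔL, ΔJ).
(d)–(e): forbidden (parity, ΔL, ΔJ).
Allowed pairs: 1 of 10.

1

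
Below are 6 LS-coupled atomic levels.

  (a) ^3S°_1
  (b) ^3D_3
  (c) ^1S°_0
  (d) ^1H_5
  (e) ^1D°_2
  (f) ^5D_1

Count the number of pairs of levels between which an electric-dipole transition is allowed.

0

(a)–(b): forbidden (ΔL, ΔJ).
(a)–(c): forbidden (parity, ΔS, ΔL).
(a)–(d): forbidden (ΔS, ΔL, ΔJ).
(a)–(e): forbidden (parity, ΔS, ΔL).
(a)–(f): forbidden (ΔS, ΔL).
(b)–(c): forbidden (ΔS, ΔL, ΔJ).
(b)–(d): forbidden (parity, ΔS, ΔL, ΔJ).
(b)–(e): forbidden (ΔS).
(b)–(f): forbidden (parity, ΔS, ΔJ).
(c)–(d): forbidden (ΔL, ΔJ).
(c)–(e): forbidden (parity, ΔL, ΔJ).
(c)–(f): forbidden (ΔS, ΔL).
(d)–(e): forbidden (ΔL, ΔJ).
(d)–(f): forbidden (parity, ΔS, ΔL, ΔJ).
(e)–(f): forbidden (ΔS).
Allowed pairs: 0 of 15.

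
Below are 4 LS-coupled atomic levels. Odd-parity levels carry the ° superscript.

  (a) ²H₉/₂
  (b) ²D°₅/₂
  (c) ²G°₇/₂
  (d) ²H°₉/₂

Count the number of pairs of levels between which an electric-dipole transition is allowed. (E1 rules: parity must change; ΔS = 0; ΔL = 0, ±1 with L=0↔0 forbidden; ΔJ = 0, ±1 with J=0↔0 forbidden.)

(a)–(b): forbidden (ΔL, ΔJ).
(a)–(c): allowed.
(a)–(d): allowed.
(b)–(c): forbidden (parity, ΔL).
(b)–(d): forbidden (parity, ΔL, ΔJ).
(c)–(d): forbidden (parity).
Allowed pairs: 2 of 6.

2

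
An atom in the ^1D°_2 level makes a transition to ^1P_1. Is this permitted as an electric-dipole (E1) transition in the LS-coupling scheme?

allowed

Reading off the term symbols: S 0→0, L 2→1, J 2→1, parity odd→even.
Parity must change: odd → even — satisfied.
ΔS = 0: S: 0 → 0 — satisfied.
ΔL = 0, ±1 (not L=0↔0): L: 2 → 1, ΔL = -1 — satisfied.
ΔJ = 0, ±1 (not J=0↔0): J: 2 → 1, ΔJ = -1 — satisfied.
All four E1 rules are satisfied.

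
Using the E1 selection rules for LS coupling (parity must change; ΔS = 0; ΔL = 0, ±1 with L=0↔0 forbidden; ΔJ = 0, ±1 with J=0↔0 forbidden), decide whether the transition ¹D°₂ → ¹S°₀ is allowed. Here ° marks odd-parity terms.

Initial level: S=0, L=2, J=2, parity odd. Final level: S=0, L=0, J=0, parity odd.
ΔJ = 0, ±1 (not J=0↔0): J: 2 → 0, ΔJ = -2 — violated.
ΔS = 0: S: 0 → 0 — satisfied.
ΔL = 0, ±1 (not L=0↔0): L: 2 → 0, ΔL = -2 — violated.
Parity must change: odd → odd — violated.
Rule(s) violated: parity, ΔL, ΔJ.

forbidden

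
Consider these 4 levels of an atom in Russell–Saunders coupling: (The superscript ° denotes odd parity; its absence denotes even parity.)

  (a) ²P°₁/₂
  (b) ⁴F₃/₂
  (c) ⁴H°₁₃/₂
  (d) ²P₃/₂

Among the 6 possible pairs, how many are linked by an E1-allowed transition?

(a)–(b): forbidden (ΔS, ΔL).
(a)–(c): forbidden (parity, ΔS, ΔL, ΔJ).
(a)–(d): allowed.
(b)–(c): forbidden (ΔL, ΔJ).
(b)–(d): forbidden (parity, ΔS, ΔL).
(c)–(d): forbidden (ΔS, ΔL, ΔJ).
Allowed pairs: 1 of 6.

1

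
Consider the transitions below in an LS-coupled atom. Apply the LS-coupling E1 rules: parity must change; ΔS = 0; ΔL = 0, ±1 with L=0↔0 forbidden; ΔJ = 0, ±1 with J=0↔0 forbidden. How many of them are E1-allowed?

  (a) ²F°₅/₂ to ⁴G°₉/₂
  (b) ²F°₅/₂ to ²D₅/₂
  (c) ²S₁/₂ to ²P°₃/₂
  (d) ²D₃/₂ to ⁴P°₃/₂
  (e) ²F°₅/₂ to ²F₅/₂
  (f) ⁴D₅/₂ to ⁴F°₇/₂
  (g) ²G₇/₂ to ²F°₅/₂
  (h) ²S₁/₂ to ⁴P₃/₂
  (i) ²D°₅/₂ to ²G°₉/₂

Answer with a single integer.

5

(a) forbidden (parity, ΔS, ΔJ fail)
(b) allowed
(c) allowed
(d) forbidden (ΔS fails)
(e) allowed
(f) allowed
(g) allowed
(h) forbidden (parity, ΔS fail)
(i) forbidden (parity, ΔL, ΔJ fail)
Total allowed: 5 of 9.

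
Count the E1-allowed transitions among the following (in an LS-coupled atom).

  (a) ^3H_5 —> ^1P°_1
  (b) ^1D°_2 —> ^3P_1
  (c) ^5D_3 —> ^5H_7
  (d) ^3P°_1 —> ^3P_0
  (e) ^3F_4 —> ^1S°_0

(a) forbidden (ΔS, ΔL, ΔJ fail)
(b) forbidden (ΔS fails)
(c) forbidden (parity, ΔL, ΔJ fail)
(d) allowed
(e) forbidden (ΔS, ΔL, ΔJ fail)
Total allowed: 1 of 5.

1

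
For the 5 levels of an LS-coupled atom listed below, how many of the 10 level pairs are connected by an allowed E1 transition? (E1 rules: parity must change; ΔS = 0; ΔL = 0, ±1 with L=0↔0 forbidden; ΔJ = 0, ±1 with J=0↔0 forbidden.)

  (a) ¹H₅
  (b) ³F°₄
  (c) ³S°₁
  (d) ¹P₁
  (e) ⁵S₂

(a)–(b): forbidden (ΔS, ΔL).
(a)–(c): forbidden (ΔS, ΔL, ΔJ).
(a)–(d): forbidden (parity, ΔL, ΔJ).
(a)–(e): forbidden (parity, ΔS, ΔL, ΔJ).
(b)–(c): forbidden (parity, ΔL, ΔJ).
(b)–(d): forbidden (ΔS, ΔL, ΔJ).
(b)–(e): forbidden (ΔS, ΔL, ΔJ).
(c)–(d): forbidden (ΔS).
(c)–(e): forbidden (ΔS, ΔL).
(d)–(e): forbidden (parity, ΔS).
Allowed pairs: 0 of 10.

0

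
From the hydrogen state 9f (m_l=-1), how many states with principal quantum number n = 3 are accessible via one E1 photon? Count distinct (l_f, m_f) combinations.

E1 requires Δl = ±1, so l_f ∈ {2, 4}; with 0 ≤ l_f ≤ n_f−1 = 2, the allowed l_f values are {2}.
For l_f = 2: m_f ∈ {m_i−1, m_i, m_i+1} ∩ [−2, 2] = {-2, -1, 0} → 3 states.
Total: 3.

3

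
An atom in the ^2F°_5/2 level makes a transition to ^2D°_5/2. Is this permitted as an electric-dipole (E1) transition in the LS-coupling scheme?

ΔJ = 0, ±1 (not J=0↔0): J: 5/2 → 5/2, ΔJ = +0 — passes.
ΔS = 0: S: 1/2 → 1/2 — passes.
Parity must change: odd → odd — fails.
ΔL = 0, ±1 (not L=0↔0): L: 3 → 2, ΔL = -1 — passes.
Rule(s) violated: parity.

forbidden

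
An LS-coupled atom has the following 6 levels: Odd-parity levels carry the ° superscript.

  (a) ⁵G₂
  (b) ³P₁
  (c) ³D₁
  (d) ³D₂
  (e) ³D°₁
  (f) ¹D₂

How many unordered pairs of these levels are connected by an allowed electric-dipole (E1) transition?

(a)–(b): forbidden (parity, ΔS, ΔL).
(a)–(c): forbidden (parity, ΔS, ΔL).
(a)–(d): forbidden (parity, ΔS, ΔL).
(a)–(e): forbidden (ΔS, ΔL).
(a)–(f): forbidden (parity, ΔS, ΔL).
(b)–(c): forbidden (parity).
(b)–(d): forbidden (parity).
(b)–(e): allowed.
(b)–(f): forbidden (parity, ΔS).
(c)–(d): forbidden (parity).
(c)–(e): allowed.
(c)–(f): forbidden (parity, ΔS).
(d)–(e): allowed.
(d)–(f): forbidden (parity, ΔS).
(e)–(f): forbidden (ΔS).
Allowed pairs: 3 of 15.

3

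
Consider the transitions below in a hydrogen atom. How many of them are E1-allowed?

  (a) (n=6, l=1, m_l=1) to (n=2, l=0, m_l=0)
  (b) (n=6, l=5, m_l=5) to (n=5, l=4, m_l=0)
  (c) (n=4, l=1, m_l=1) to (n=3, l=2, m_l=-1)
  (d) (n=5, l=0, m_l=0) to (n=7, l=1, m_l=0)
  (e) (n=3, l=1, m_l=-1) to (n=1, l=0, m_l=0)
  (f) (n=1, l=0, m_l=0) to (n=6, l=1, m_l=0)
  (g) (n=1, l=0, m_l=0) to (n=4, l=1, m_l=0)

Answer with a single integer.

5

(a) allowed
(b) forbidden — Δm_l = -5 (E1 requires Δm_l = 0, ±1)
(c) forbidden — Δm_l = -2 (E1 requires Δm_l = 0, ±1)
(d) allowed
(e) allowed
(f) allowed
(g) allowed
Total allowed: 5 of 7.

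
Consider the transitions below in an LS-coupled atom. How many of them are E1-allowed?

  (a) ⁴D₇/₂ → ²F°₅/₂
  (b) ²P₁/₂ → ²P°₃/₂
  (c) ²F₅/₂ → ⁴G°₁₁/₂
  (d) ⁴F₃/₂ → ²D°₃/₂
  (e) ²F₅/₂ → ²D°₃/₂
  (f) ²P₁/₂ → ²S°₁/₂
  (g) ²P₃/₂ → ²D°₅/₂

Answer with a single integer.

(a) forbidden (ΔS fails)
(b) allowed
(c) forbidden (ΔS, ΔJ fail)
(d) forbidden (ΔS fails)
(e) allowed
(f) allowed
(g) allowed
Total allowed: 4 of 7.

4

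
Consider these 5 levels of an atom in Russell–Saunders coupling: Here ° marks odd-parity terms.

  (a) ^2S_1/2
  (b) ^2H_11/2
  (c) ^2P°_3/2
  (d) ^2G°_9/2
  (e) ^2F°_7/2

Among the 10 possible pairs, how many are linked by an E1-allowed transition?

(a)–(b): forbidden (parity, ΔL, ΔJ).
(a)–(c): allowed.
(a)–(d): forbidden (ΔL, ΔJ).
(a)–(e): forbidden (ΔL, ΔJ).
(b)–(c): forbidden (ΔL, ΔJ).
(b)–(d): allowed.
(b)–(e): forbidden (ΔL, ΔJ).
(c)–(d): forbidden (parity, ΔL, ΔJ).
(c)–(e): forbidden (parity, ΔL, ΔJ).
(d)–(e): forbidden (parity).
Allowed pairs: 2 of 10.

2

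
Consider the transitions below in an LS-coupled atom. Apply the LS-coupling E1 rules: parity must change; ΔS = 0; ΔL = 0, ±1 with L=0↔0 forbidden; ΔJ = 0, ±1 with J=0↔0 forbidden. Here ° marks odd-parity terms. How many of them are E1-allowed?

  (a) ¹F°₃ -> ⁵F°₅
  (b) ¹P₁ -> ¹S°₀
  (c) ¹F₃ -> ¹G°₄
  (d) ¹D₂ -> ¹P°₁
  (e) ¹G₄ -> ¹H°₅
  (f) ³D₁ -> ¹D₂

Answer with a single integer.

4

(a) forbidden (parity, ΔS, ΔJ fail)
(b) allowed
(c) allowed
(d) allowed
(e) allowed
(f) forbidden (parity, ΔS fail)
Total allowed: 4 of 6.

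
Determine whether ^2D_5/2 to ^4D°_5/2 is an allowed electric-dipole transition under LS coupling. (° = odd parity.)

forbidden

Reading off the term symbols: S 1/2→3/2, L 2→2, J 5/2→5/2, parity even→odd.
Parity must change: even → odd — ok.
ΔS = 0: S: 1/2 → 3/2 — fails.
ΔL = 0, ±1 (not L=0↔0): L: 2 → 2, ΔL = +0 — ok.
ΔJ = 0, ±1 (not J=0↔0): J: 5/2 → 5/2, ΔJ = +0 — ok.
Rule(s) violated: ΔS.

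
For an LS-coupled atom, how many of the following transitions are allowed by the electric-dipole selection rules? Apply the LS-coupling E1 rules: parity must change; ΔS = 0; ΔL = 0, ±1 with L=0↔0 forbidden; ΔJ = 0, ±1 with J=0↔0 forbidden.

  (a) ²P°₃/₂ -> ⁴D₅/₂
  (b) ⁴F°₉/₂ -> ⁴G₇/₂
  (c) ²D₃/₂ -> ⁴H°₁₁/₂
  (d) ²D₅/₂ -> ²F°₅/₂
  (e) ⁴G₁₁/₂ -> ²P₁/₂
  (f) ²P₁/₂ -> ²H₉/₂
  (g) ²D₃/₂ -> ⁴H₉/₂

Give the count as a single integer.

(a) forbidden (ΔS fails)
(b) allowed
(c) forbidden (ΔS, ΔL, ΔJ fail)
(d) allowed
(e) forbidden (parity, ΔS, ΔL, ΔJ fail)
(f) forbidden (parity, ΔL, ΔJ fail)
(g) forbidden (parity, ΔS, ΔL, ΔJ fail)
Total allowed: 2 of 7.

2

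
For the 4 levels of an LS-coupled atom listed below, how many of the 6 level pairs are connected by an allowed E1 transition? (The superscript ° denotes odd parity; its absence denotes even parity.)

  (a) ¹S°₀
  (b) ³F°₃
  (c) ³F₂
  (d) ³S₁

1

(a)–(b): forbidden (parity, ΔS, ΔL, ΔJ).
(a)–(c): forbidden (ΔS, ΔL, ΔJ).
(a)–(d): forbidden (ΔS, ΔL).
(b)–(c): allowed.
(b)–(d): forbidden (ΔL, ΔJ).
(c)–(d): forbidden (parity, ΔL).
Allowed pairs: 1 of 6.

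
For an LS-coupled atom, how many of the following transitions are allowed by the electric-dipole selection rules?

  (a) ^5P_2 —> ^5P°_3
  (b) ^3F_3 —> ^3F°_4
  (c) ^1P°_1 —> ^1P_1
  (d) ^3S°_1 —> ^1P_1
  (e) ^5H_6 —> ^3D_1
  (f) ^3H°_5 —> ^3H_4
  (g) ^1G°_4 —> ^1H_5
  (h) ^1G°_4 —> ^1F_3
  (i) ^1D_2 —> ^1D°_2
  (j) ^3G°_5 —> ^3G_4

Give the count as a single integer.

8

(a) allowed
(b) allowed
(c) allowed
(d) forbidden (ΔS fails)
(e) forbidden (parity, ΔS, ΔL, ΔJ fail)
(f) allowed
(g) allowed
(h) allowed
(i) allowed
(j) allowed
Total allowed: 8 of 10.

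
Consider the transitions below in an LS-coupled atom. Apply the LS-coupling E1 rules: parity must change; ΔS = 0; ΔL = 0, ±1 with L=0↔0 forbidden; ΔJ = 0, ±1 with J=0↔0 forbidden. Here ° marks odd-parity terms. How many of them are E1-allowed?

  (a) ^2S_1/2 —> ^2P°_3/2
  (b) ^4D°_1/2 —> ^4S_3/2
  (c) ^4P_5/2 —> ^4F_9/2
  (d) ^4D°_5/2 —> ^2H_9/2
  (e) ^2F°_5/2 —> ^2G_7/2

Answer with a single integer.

(a) allowed
(b) forbidden (ΔL fails)
(c) forbidden (parity, ΔL, ΔJ fail)
(d) forbidden (ΔS, ΔL, ΔJ fail)
(e) allowed
Total allowed: 2 of 5.

2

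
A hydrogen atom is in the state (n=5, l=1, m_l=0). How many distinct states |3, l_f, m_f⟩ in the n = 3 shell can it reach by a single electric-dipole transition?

E1 requires Δl = ±1, so l_f ∈ {0, 2}; with 0 ≤ l_f ≤ n_f−1 = 2, the allowed l_f values are {0, 2}.
For l_f = 0: m_f ∈ {m_i−1, m_i, m_i+1} ∩ [−0, 0] = {0} → 1 state.
For l_f = 2: m_f ∈ {m_i−1, m_i, m_i+1} ∩ [−2, 2] = {-1, 0, 1} → 3 states.
Total: 4.

4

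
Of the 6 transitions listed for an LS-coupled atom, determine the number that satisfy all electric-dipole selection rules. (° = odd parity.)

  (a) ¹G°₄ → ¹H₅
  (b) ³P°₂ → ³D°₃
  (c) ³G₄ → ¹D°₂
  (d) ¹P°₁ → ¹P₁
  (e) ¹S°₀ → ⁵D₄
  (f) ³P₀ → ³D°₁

(a) allowed
(b) forbidden (parity fails)
(c) forbidden (ΔS, ΔL, ΔJ fail)
(d) allowed
(e) forbidden (ΔS, ΔL, ΔJ fail)
(f) allowed
Total allowed: 3 of 6.

3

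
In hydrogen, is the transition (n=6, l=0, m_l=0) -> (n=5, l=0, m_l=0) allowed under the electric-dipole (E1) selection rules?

Δl = 0 − 0 = +0; the E1 rule Δl = ±1 is fails.
m_l: 0 → 0 (Δm_l = +0). |Δm_l| ≤ 1 ok.
The transition is electric-dipole forbidden.

forbidden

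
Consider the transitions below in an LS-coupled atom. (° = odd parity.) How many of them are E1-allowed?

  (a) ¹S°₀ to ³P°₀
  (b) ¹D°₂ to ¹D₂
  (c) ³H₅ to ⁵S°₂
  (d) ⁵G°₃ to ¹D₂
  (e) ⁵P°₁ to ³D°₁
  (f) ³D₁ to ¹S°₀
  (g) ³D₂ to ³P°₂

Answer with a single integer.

(a) forbidden (parity, ΔS, ΔJ fail)
(b) allowed
(c) forbidden (ΔS, ΔL, ΔJ fail)
(d) forbidden (ΔS, ΔL fail)
(e) forbidden (parity, ΔS fail)
(f) forbidden (ΔS, ΔL fail)
(g) allowed
Total allowed: 2 of 7.

2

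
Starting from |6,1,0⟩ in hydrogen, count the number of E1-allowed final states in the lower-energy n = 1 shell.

E1 requires Δl = ±1, so l_f ∈ {0, 2}; with 0 ≤ l_f ≤ n_f−1 = 0, the allowed l_f values are {0}.
For l_f = 0: m_f ∈ {m_i−1, m_i, m_i+1} ∩ [−0, 0] = {0} → 1 state.
Total: 1.

1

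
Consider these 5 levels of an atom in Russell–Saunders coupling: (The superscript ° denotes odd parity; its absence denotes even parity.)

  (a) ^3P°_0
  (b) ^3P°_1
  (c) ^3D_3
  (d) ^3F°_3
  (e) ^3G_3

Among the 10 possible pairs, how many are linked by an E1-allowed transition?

2

(a)–(b): forbidden (parity).
(a)–(c): forbidden (ΔJ).
(a)–(d): forbidden (parity, ΔL, ΔJ).
(a)–(e): forbidden (ΔL, ΔJ).
(b)–(c): forbidden (ΔJ).
(b)–(d): forbidden (parity, ΔL, ΔJ).
(b)–(e): forbidden (ΔL, ΔJ).
(c)–(d): allowed.
(c)–(e): forbidden (parity, ΔL).
(d)–(e): allowed.
Allowed pairs: 2 of 10.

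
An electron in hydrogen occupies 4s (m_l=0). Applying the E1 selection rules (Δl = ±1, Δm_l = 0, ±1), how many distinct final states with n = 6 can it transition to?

E1 requires Δl = ±1, so l_f ∈ {-1, 1}; with 0 ≤ l_f ≤ n_f−1 = 5, the allowed l_f values are {1}.
For l_f = 1: m_f ∈ {m_i−1, m_i, m_i+1} ∩ [−1, 1] = {-1, 0, 1} → 3 states.
Total: 3.

3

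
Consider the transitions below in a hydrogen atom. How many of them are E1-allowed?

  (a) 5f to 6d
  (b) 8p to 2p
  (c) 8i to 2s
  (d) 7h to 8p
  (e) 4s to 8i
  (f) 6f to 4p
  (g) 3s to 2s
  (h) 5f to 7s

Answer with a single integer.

(a) allowed
(b) forbidden — Δl = +0 (E1 requires Δl = ±1)
(c) forbidden — Δl = -6 (E1 requires Δl = ±1)
(d) forbidden — Δl = -4 (E1 requires Δl = ±1)
(e) forbidden — Δl = +6 (E1 requires Δl = ±1)
(f) forbidden — Δl = -2 (E1 requires Δl = ±1)
(g) forbidden — Δl = +0 (E1 requires Δl = ±1)
(h) forbidden — Δl = -3 (E1 requires Δl = ±1)
Total allowed: 1 of 8.

1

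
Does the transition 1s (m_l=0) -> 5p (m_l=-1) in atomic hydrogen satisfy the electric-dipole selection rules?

allowed

Δl = 1 − 0 = +1; the E1 rule Δl = ±1 is ✓.
Δm_l = -1 − (0) = -1. E1 requires Δm_l = 0, ±1: ✓.
All E1 selection rules are satisfied.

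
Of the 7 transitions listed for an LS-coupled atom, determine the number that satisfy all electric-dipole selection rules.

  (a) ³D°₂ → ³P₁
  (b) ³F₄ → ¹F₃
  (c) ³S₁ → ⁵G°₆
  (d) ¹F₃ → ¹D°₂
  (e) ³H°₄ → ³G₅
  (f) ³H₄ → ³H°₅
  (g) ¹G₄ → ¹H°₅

(a) allowed
(b) forbidden (parity, ΔS fail)
(c) forbidden (ΔS, ΔL, ΔJ fail)
(d) allowed
(e) allowed
(f) allowed
(g) allowed
Total allowed: 5 of 7.

5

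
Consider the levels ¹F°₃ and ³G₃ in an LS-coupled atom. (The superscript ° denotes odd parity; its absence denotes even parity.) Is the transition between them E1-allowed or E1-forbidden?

forbidden

Parity must change: odd → even — ✓.
ΔS = 0: S: 0 → 1 — ✗.
ΔL = 0, ±1 (not L=0↔0): L: 3 → 4, ΔL = +1 — ✓.
ΔJ = 0, ±1 (not J=0↔0): J: 3 → 3, ΔJ = +0 — ✓.
Rule(s) violated: ΔS.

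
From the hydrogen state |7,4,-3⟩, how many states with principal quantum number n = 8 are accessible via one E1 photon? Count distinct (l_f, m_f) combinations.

E1 requires Δl = ±1, so l_f ∈ {3, 5}; with 0 ≤ l_f ≤ n_f−1 = 7, the allowed l_f values are {3, 5}.
For l_f = 3: m_f ∈ {m_i−1, m_i, m_i+1} ∩ [−3, 3] = {-3, -2} → 2 states.
For l_f = 5: m_f ∈ {m_i−1, m_i, m_i+1} ∩ [−5, 5] = {-4, -3, -2} → 3 states.
Total: 5.

5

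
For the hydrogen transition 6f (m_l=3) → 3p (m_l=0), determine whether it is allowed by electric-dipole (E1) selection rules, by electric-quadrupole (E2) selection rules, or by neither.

neither

Δl = 1 − 3 = -2; l_i + l_f = 4.
Δm_l = -3.
E1 (Δl = ±1, |Δm_l| ≤ 1): not satisfied.
E2 (Δl = 0,±2, l_i+l_f ≥ 2, |Δm_l| ≤ 2): not satisfied.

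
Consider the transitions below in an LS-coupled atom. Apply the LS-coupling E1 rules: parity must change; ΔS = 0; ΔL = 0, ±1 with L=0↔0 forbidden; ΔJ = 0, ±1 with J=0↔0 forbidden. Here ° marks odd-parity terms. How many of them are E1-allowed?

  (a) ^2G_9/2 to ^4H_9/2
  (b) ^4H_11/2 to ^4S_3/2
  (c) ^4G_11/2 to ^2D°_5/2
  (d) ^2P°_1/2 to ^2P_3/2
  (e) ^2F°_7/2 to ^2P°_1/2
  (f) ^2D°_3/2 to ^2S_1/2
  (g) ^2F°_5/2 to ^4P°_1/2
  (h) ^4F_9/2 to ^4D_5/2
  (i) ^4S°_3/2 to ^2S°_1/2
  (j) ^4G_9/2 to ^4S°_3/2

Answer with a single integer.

(a) forbidden (parity, ΔS fail)
(b) forbidden (parity, ΔL, ΔJ fail)
(c) forbidden (ΔS, ΔL, ΔJ fail)
(d) allowed
(e) forbidden (parity, ΔL, ΔJ fail)
(f) forbidden (ΔL fails)
(g) forbidden (parity, ΔS, ΔL, ΔJ fail)
(h) forbidden (parity, ΔJ fail)
(i) forbidden (parity, ΔS, ΔL fail)
(j) forbidden (ΔL, ΔJ fail)
Total allowed: 1 of 10.

1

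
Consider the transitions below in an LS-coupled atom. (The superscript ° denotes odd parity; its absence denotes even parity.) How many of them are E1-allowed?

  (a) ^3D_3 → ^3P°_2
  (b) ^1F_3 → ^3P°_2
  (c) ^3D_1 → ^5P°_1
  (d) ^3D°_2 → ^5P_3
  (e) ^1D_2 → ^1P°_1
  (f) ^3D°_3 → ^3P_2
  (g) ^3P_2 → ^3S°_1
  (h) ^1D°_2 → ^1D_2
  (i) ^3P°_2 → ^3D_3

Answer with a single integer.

6

(a) allowed
(b) forbidden (ΔS, ΔL fail)
(c) forbidden (ΔS fails)
(d) forbidden (ΔS fails)
(e) allowed
(f) allowed
(g) allowed
(h) allowed
(i) allowed
Total allowed: 6 of 9.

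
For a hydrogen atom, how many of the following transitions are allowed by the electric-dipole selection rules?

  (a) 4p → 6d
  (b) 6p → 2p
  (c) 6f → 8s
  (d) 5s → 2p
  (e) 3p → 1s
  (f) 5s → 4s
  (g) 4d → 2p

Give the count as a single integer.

4

(a) allowed
(b) forbidden — Δl = +0 (E1 requires Δl = ±1)
(c) forbidden — Δl = -3 (E1 requires Δl = ±1)
(d) allowed
(e) allowed
(f) forbidden — Δl = +0 (E1 requires Δl = ±1)
(g) allowed
Total allowed: 4 of 7.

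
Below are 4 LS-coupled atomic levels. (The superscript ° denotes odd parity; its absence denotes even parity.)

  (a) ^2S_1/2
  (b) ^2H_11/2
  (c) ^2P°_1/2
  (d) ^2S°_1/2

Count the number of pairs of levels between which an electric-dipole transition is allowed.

(a)–(b): forbidden (parity, ΔL, ΔJ).
(a)–(c): allowed.
(a)–(d): forbidden (ΔL).
(b)–(c): forbidden (ΔL, ΔJ).
(b)–(d): forbidden (ΔL, ΔJ).
(c)–(d): forbidden (parity).
Allowed pairs: 1 of 6.

1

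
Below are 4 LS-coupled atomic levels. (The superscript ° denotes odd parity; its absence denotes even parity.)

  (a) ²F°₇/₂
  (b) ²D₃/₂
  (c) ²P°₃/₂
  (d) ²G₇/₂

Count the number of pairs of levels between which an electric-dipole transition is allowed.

(a)–(b): forbidden (ΔJ).
(a)–(c): forbidden (parity, ΔL, ΔJ).
(a)–(d): allowed.
(b)–(c): allowed.
(b)–(d): forbidden (parity, ΔL, ΔJ).
(c)–(d): forbidden (ΔL, ΔJ).
Allowed pairs: 2 of 6.

2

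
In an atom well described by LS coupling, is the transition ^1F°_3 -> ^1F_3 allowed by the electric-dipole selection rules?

Initial level: S=0, L=3, J=3, parity odd. Final level: S=0, L=3, J=3, parity even.
ΔL = 0, ±1 (not L=0↔0): L: 3 → 3, ΔL = +0 — ok.
Parity must change: odd → even — ok.
ΔJ = 0, ±1 (not J=0↔0): J: 3 → 3, ΔJ = +0 — ok.
ΔS = 0: S: 0 → 0 — ok.
All four E1 rules are satisfied.

allowed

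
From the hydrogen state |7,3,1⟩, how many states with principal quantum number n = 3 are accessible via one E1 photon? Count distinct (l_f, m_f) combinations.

E1 requires Δl = ±1, so l_f ∈ {2, 4}; with 0 ≤ l_f ≤ n_f−1 = 2, the allowed l_f values are {2}.
For l_f = 2: m_f ∈ {m_i−1, m_i, m_i+1} ∩ [−2, 2] = {0, 1, 2} → 3 states.
Total: 3.

3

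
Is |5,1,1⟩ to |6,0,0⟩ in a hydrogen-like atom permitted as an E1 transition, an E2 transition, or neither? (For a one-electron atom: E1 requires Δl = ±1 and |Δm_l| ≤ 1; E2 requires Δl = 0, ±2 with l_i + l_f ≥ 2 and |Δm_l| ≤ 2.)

Δl = 0 − 1 = -1; l_i + l_f = 1.
Δm_l = -1.
E1 (Δl = ±1, |Δm_l| ≤ 1): satisfied.
E2 (Δl = 0,±2, l_i+l_f ≥ 2, |Δm_l| ≤ 2): not satisfied.

E1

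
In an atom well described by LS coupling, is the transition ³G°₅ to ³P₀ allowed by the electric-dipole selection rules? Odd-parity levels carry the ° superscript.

forbidden

Reading off the term symbols: S 1→1, L 4→1, J 5→0, parity odd→even.
Parity must change: odd → even — ok.
ΔS = 0: S: 1 → 1 — ok.
ΔL = 0, ±1 (not L=0↔0): L: 4 → 1, ΔL = -3 — fails.
ΔJ = 0, ±1 (not J=0↔0): J: 5 → 0, ΔJ = -5 — fails.
Rule(s) violated: ΔL, ΔJ.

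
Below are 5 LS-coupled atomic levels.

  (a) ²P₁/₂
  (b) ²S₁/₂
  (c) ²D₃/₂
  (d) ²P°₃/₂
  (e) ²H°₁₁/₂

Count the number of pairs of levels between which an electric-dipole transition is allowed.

3

(a)–(b): forbidden (parity).
(a)–(c): forbidden (parity).
(a)–(d): allowed.
(a)–(e): forbidden (ΔL, ΔJ).
(b)–(c): forbidden (parity, ΔL).
(b)–(d): allowed.
(b)–(e): forbidden (ΔL, ΔJ).
(c)–(d): allowed.
(c)–(e): forbidden (ΔL, ΔJ).
(d)–(e): forbidden (parity, ΔL, ΔJ).
Allowed pairs: 3 of 10.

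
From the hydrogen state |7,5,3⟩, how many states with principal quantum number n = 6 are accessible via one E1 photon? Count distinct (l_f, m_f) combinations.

E1 requires Δl = ±1, so l_f ∈ {4, 6}; with 0 ≤ l_f ≤ n_f−1 = 5, the allowed l_f values are {4}.
For l_f = 4: m_f ∈ {m_i−1, m_i, m_i+1} ∩ [−4, 4] = {2, 3, 4} → 3 states.
Total: 3.

3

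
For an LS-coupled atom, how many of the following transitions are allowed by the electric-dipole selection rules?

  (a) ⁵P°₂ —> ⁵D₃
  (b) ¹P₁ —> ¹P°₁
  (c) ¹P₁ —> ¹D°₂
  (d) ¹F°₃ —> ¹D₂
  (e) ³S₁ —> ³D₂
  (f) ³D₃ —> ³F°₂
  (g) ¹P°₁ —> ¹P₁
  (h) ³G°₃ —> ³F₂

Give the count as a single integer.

(a) allowed
(b) allowed
(c) allowed
(d) allowed
(e) forbidden (parity, ΔL fail)
(f) allowed
(g) allowed
(h) allowed
Total allowed: 7 of 8.

7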